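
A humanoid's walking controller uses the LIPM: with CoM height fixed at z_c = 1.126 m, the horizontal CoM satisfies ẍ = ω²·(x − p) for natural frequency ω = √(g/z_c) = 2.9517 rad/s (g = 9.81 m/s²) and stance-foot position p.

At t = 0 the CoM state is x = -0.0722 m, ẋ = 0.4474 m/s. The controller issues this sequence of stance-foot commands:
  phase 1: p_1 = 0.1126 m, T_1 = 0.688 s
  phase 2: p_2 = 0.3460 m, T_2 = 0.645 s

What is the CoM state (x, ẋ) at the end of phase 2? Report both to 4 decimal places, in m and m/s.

x = -1.3076, ẋ = -4.7588

phase 1: p=0.1126, T=0.688, ωT=2.030770, cosh=3.875591, sinh=3.744357; start (x,ẋ)=(-0.072200, 0.447400) → end (x,ẋ)=(-0.036063, -0.308510)
phase 2: p=0.3460, T=0.645, ωT=1.903847, cosh=3.430328, sinh=3.281333; start (x,ẋ)=(-0.036063, -0.308510) → end (x,ẋ)=(-1.307566, -4.758771)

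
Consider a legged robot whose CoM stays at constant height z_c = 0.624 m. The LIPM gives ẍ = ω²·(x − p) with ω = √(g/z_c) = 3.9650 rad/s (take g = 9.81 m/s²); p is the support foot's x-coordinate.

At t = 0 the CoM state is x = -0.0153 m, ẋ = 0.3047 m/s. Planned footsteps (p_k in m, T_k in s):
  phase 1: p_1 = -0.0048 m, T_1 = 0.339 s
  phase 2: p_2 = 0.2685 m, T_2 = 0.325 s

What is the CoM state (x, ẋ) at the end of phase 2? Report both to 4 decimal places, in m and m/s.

x = 0.1935, ẋ = 0.0261

phase 1: p=-0.0048, T=0.339, ωT=1.344135, cosh=2.047817, sinh=1.787051; start (x,ẋ)=(-0.015300, 0.304700) → end (x,ẋ)=(0.111028, 0.549570)
phase 2: p=0.2685, T=0.325, ωT=1.288625, cosh=1.951722, sinh=1.676073; start (x,ẋ)=(0.111028, 0.549570) → end (x,ẋ)=(0.193471, 0.026110)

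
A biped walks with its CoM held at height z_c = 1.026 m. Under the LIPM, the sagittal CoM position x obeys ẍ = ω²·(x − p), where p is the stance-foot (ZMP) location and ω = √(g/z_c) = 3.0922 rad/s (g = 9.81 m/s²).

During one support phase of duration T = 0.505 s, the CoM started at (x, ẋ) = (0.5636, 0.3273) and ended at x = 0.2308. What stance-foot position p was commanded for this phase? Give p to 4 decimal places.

p = 0.9493

ωT = 3.0922·0.505 = 1.561561; cosh(ωT) = 2.488032, sinh(ωT) = 2.278224
x(T) = p + (x₀−p)·cosh(ωT) + (ẋ₀/ω)·sinh(ωT) ⇒ p·(1 − cosh) = x(T) − x₀·cosh − (ẋ₀/ω)·sinh
numerator   = 0.2308 − (0.5636)·2.488032 − (0.3273/3.0922)·2.278224 = -1.412598
denominator = 1 − 2.488032 = -1.488032
p = -1.412598 / -1.488032 = 0.9493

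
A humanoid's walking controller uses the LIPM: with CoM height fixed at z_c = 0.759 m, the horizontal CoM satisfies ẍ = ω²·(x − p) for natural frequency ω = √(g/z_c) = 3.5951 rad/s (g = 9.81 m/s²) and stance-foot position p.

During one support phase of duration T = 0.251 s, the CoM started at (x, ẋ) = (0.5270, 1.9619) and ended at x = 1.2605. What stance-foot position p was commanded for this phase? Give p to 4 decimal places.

p = 0.1333

ωT = 3.5951·0.251 = 0.902370; cosh(ωT) = 1.435523, sinh(ωT) = 1.029916
x(T) = p + (x₀−p)·cosh(ωT) + (ẋ₀/ω)·sinh(ωT) ⇒ p·(1 − cosh) = x(T) − x₀·cosh − (ẋ₀/ω)·sinh
numerator   = 1.2605 − (0.5270)·1.435523 − (1.9619/3.5951)·1.029916 = -0.058062
denominator = 1 − 1.435523 = -0.435523
p = -0.058062 / -0.435523 = 0.1333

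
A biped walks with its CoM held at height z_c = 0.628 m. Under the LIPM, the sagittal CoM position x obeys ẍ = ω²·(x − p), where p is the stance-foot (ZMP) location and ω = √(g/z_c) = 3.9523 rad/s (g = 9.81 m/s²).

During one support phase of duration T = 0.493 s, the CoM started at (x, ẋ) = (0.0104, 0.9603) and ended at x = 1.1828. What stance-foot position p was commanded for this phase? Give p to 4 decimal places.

p = -0.1203

ωT = 3.9523·0.493 = 1.948484; cosh(ωT) = 3.580265, sinh(ωT) = 3.437775
x(T) = p + (x₀−p)·cosh(ωT) + (ẋ₀/ω)·sinh(ωT) ⇒ p·(1 − cosh) = x(T) − x₀·cosh − (ẋ₀/ω)·sinh
numerator   = 1.1828 − (0.0104)·3.580265 − (0.9603/3.9523)·3.437775 = 0.310281
denominator = 1 − 3.580265 = -2.580265
p = 0.310281 / -2.580265 = -0.1203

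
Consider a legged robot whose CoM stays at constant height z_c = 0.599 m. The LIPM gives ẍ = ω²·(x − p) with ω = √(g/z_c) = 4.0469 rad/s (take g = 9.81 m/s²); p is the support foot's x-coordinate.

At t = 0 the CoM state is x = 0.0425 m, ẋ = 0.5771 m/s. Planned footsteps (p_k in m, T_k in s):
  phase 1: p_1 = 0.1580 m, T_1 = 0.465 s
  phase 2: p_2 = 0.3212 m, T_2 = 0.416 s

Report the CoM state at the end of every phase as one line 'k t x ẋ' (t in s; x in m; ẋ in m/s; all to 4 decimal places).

1 0.4650 0.2273 0.4396
2 0.8810 0.3421 0.2367

phase 1: p=0.1580, T=0.465, ωT=1.881808, cosh=3.358841, sinh=3.206527; start (x,ẋ)=(0.042500, 0.577100) → end (x,ẋ)=(0.227314, 0.439602)
phase 2: p=0.3212, T=0.416, ωT=1.683510, cosh=2.785073, sinh=2.599352; start (x,ẋ)=(0.227314, 0.439602) → end (x,ẋ)=(0.342081, 0.236709)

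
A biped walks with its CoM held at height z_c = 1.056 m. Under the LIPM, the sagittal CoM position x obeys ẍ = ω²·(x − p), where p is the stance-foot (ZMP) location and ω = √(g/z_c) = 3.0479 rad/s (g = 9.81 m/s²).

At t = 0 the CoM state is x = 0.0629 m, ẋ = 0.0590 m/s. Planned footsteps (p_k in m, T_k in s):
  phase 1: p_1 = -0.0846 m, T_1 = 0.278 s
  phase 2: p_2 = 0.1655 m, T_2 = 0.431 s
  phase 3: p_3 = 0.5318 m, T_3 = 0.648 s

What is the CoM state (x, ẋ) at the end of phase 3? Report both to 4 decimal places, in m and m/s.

x = 1.0492, ẋ = 1.7540

phase 1: p=-0.0846, T=0.278, ωT=0.847316, cosh=1.380970, sinh=0.952406; start (x,ẋ)=(0.062900, 0.059000) → end (x,ẋ)=(0.137529, 0.509646)
phase 2: p=0.1655, T=0.431, ωT=1.313645, cosh=1.994273, sinh=1.725434; start (x,ẋ)=(0.137529, 0.509646) → end (x,ẋ)=(0.398233, 0.869277)
phase 3: p=0.5318, T=0.648, ωT=1.975039, cosh=3.672829, sinh=3.534073; start (x,ẋ)=(0.398233, 0.869277) → end (x,ẋ)=(1.049165, 1.753982)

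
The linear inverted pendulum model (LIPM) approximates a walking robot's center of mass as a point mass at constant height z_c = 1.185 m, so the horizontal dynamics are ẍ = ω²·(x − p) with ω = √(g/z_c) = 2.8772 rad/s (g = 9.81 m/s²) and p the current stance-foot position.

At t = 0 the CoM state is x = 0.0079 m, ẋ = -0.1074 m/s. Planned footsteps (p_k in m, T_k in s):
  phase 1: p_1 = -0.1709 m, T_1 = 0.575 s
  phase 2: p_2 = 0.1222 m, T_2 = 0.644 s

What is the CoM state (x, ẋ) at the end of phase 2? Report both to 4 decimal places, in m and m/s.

x = 1.5273, ẋ = 4.1564

phase 1: p=-0.1709, T=0.575, ωT=1.654390, cosh=2.710549, sinh=2.519340; start (x,ẋ)=(0.007900, -0.107400) → end (x,ẋ)=(0.219704, 1.004945)
phase 2: p=0.1222, T=0.644, ωT=1.852917, cosh=3.267588, sinh=3.110809; start (x,ẋ)=(0.219704, 1.004945) → end (x,ẋ)=(1.527343, 4.156450)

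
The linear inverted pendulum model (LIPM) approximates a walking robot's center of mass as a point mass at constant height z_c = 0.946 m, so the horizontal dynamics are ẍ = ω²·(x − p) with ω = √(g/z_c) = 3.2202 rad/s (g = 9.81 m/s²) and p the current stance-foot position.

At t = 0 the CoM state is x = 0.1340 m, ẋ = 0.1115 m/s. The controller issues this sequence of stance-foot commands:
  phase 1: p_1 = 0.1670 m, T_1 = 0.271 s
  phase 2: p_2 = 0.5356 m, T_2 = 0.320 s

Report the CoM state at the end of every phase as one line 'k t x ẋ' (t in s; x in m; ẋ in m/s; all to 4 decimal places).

1 0.2710 0.1548 0.0518
2 0.5910 -0.0462 -1.4176

phase 1: p=0.1670, T=0.271, ωT=0.872674, cosh=1.405568, sinh=0.987735; start (x,ẋ)=(0.134000, 0.111500) → end (x,ẋ)=(0.154817, 0.051758)
phase 2: p=0.5356, T=0.320, ωT=1.030464, cosh=1.579604, sinh=1.222762; start (x,ẋ)=(0.154817, 0.051758) → end (x,ẋ)=(-0.046233, -1.417592)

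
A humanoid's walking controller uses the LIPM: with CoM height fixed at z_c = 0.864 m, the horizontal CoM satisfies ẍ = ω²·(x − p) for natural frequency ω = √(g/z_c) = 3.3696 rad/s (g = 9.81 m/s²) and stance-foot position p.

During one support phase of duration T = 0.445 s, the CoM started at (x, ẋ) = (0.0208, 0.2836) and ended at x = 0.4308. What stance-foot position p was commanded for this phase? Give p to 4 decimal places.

ωT = 3.3696·0.445 = 1.499472; cosh(ωT) = 2.351286, sinh(ωT) = 2.128038
x(T) = p + (x₀−p)·cosh(ωT) + (ẋ₀/ω)·sinh(ωT) ⇒ p·(1 − cosh) = x(T) − x₀·cosh − (ẋ₀/ω)·sinh
numerator   = 0.4308 − (0.0208)·2.351286 − (0.2836/3.3696)·2.128038 = 0.202788
denominator = 1 − 2.351286 = -1.351286
p = 0.202788 / -1.351286 = -0.1501

p = -0.1501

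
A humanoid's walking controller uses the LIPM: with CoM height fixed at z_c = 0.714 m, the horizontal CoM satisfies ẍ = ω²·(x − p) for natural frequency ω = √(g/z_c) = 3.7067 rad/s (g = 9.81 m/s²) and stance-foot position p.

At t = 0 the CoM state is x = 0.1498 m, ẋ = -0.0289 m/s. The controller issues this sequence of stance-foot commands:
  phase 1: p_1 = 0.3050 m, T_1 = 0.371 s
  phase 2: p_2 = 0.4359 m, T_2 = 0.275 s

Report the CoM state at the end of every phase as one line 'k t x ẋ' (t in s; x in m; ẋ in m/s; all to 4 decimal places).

1 0.3710 -0.0360 -1.1260
2 0.6460 -0.6693 -3.8717

phase 1: p=0.3050, T=0.371, ωT=1.375186, cosh=2.104302, sinh=1.851509; start (x,ẋ)=(0.149800, -0.028900) → end (x,ẋ)=(-0.036023, -1.125950)
phase 2: p=0.4359, T=0.275, ωT=1.019343, cosh=1.566102, sinh=1.205270; start (x,ẋ)=(-0.036023, -1.125950) → end (x,ẋ)=(-0.669294, -3.871705)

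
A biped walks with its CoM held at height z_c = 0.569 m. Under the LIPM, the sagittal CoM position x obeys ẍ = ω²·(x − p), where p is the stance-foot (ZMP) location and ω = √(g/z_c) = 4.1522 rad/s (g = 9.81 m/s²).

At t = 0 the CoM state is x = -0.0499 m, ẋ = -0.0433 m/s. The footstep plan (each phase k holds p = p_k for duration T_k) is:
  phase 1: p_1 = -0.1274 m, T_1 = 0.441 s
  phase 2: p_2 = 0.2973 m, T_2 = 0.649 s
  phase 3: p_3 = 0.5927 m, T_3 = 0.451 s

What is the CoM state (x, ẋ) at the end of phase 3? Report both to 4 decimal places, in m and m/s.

x = -0.6873, ẋ = -5.1087

phase 1: p=-0.1274, T=0.441, ωT=1.831120, cosh=3.200554, sinh=3.040320; start (x,ẋ)=(-0.049900, -0.043300) → end (x,ẋ)=(0.088938, 0.839777)
phase 2: p=0.2973, T=0.649, ωT=2.694778, cosh=7.434893, sinh=7.367336; start (x,ẋ)=(0.088938, 0.839777) → end (x,ẋ)=(0.238184, -0.130280)
phase 3: p=0.5927, T=0.451, ωT=1.872642, cosh=3.329590, sinh=3.175873; start (x,ẋ)=(0.238184, -0.130280) → end (x,ẋ)=(-0.687339, -5.108730)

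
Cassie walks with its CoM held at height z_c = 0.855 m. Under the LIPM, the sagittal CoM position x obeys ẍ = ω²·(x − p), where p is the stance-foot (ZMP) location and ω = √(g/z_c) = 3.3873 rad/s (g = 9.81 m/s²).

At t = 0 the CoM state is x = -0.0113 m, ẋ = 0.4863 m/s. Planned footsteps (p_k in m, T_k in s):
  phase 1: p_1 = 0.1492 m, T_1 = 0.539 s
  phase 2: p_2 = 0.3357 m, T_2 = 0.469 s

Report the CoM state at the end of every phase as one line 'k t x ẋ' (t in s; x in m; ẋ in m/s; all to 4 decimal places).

phase 1: p=0.1492, T=0.539, ωT=1.825755, cosh=3.184287, sinh=3.023191; start (x,ẋ)=(-0.011300, 0.486300) → end (x,ẋ)=(0.072148, -0.095074)
phase 2: p=0.3357, T=0.469, ωT=1.588644, cosh=2.550652, sinh=2.346450; start (x,ẋ)=(0.072148, -0.095074) → end (x,ẋ)=(-0.402388, -2.337244)

1 0.5390 0.0721 -0.0951
2 1.0080 -0.4024 -2.3372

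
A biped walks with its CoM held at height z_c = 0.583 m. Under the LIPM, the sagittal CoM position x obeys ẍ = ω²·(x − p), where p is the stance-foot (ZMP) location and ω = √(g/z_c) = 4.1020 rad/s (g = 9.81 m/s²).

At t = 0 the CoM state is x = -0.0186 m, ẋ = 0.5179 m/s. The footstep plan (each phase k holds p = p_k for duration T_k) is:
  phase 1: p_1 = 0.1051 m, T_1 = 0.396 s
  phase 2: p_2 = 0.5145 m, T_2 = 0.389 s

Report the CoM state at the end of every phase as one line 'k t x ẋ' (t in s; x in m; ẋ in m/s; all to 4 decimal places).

phase 1: p=0.1051, T=0.396, ωT=1.624392, cosh=2.636182, sinh=2.439150; start (x,ẋ)=(-0.018600, 0.517900) → end (x,ẋ)=(0.086960, 0.127611)
phase 2: p=0.5145, T=0.389, ωT=1.595678, cosh=2.567221, sinh=2.364450; start (x,ẋ)=(0.086960, 0.127611) → end (x,ẋ)=(-0.509532, -3.819089)

1 0.3960 0.0870 0.1276
2 0.7850 -0.5095 -3.8191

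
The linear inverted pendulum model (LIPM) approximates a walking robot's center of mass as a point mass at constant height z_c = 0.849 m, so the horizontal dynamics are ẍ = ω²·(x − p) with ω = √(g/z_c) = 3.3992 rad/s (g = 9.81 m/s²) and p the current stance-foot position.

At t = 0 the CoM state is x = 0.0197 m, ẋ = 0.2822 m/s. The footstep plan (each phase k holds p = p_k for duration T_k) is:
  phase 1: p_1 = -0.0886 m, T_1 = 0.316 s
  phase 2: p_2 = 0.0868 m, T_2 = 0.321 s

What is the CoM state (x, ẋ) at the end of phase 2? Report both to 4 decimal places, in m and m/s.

x = 0.6315, ẋ = 2.0420

phase 1: p=-0.0886, T=0.316, ωT=1.074147, cosh=1.634542, sinh=1.292953; start (x,ẋ)=(0.019700, 0.282200) → end (x,ẋ)=(0.195761, 0.937247)
phase 2: p=0.0868, T=0.321, ωT=1.091143, cosh=1.656754, sinh=1.320922; start (x,ẋ)=(0.195761, 0.937247) → end (x,ẋ)=(0.631534, 2.042033)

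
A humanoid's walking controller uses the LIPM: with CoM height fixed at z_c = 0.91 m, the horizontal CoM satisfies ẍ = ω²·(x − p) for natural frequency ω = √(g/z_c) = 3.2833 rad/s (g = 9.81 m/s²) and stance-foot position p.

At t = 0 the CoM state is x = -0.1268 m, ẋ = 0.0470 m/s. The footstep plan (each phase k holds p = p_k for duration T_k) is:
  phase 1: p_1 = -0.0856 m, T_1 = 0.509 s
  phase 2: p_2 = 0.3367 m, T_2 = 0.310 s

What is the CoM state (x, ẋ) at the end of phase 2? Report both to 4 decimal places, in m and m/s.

phase 1: p=-0.0856, T=0.509, ωT=1.671200, cosh=2.753283, sinh=2.565262; start (x,ẋ)=(-0.126800, 0.047000) → end (x,ẋ)=(-0.162314, -0.217604)
phase 2: p=0.3367, T=0.310, ωT=1.017823, cosh=1.564272, sinh=1.202892; start (x,ẋ)=(-0.162314, -0.217604) → end (x,ẋ)=(-0.523616, -2.311224)

x = -0.5236, ẋ = -2.3112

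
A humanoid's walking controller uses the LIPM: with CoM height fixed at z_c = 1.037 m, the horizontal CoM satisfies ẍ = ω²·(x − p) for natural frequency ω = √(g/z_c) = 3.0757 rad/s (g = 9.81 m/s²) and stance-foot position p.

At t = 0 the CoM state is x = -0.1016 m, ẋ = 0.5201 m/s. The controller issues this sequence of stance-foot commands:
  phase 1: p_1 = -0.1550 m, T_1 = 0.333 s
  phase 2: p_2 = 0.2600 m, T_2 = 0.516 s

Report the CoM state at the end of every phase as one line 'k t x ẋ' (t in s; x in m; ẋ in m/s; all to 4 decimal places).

phase 1: p=-0.1550, T=0.333, ωT=1.024208, cosh=1.571985, sinh=1.212904; start (x,ẋ)=(-0.101600, 0.520100) → end (x,ẋ)=(0.134046, 1.016800)
phase 2: p=0.2600, T=0.516, ωT=1.587061, cosh=2.546942, sinh=2.342417; start (x,ẋ)=(0.134046, 1.016800) → end (x,ẋ)=(0.713584, 1.682284)

1 0.3330 0.1340 1.0168
2 0.8490 0.7136 1.6823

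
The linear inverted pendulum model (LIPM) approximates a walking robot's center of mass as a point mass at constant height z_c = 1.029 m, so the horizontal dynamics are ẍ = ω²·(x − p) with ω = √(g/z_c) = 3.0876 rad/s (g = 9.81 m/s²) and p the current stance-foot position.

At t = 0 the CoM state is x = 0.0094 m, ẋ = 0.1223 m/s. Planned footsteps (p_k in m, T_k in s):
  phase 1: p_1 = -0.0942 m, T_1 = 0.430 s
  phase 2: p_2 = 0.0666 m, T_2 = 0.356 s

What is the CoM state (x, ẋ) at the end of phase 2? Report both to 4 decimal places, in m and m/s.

x = 0.6121, ẋ = 1.8322

phase 1: p=-0.0942, T=0.430, ωT=1.327668, cosh=2.018666, sinh=1.753571; start (x,ẋ)=(0.009400, 0.122300) → end (x,ẋ)=(0.184393, 0.807807)
phase 2: p=0.0666, T=0.356, ωT=1.099186, cosh=1.667431, sinh=1.334289; start (x,ẋ)=(0.184393, 0.807807) → end (x,ẋ)=(0.612101, 1.832239)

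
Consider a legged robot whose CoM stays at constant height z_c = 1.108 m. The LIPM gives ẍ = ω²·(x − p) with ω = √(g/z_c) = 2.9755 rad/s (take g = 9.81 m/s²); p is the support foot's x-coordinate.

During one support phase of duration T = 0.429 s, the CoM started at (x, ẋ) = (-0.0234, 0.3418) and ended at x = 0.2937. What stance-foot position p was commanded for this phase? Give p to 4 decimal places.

p = -0.1600

ωT = 2.9755·0.429 = 1.276489; cosh(ωT) = 1.931525, sinh(ωT) = 1.652510
x(T) = p + (x₀−p)·cosh(ωT) + (ẋ₀/ω)·sinh(ωT) ⇒ p·(1 − cosh) = x(T) − x₀·cosh − (ẋ₀/ω)·sinh
numerator   = 0.2937 − (-0.0234)·1.931525 − (0.3418/2.9755)·1.652510 = 0.149071
denominator = 1 − 1.931525 = -0.931525
p = 0.149071 / -0.931525 = -0.1600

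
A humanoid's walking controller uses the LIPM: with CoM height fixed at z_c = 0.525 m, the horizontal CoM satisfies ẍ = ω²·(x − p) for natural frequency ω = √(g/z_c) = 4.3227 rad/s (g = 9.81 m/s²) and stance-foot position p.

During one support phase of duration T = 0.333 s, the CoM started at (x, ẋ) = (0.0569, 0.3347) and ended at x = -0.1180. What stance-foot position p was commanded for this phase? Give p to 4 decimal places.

ωT = 4.3227·0.333 = 1.439459; cosh(ωT) = 2.227735, sinh(ωT) = 1.990679
x(T) = p + (x₀−p)·cosh(ωT) + (ẋ₀/ω)·sinh(ωT) ⇒ p·(1 − cosh) = x(T) − x₀·cosh − (ẋ₀/ω)·sinh
numerator   = -0.1180 − (0.0569)·2.227735 − (0.3347/4.3227)·1.990679 = -0.398893
denominator = 1 − 2.227735 = -1.227735
p = -0.398893 / -1.227735 = 0.3249

p = 0.3249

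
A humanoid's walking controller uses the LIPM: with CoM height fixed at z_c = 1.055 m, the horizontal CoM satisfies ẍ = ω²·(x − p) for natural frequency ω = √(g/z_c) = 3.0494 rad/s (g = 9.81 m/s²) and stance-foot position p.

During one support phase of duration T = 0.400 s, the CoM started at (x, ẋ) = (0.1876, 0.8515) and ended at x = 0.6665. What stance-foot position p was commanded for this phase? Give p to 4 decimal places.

p = 0.1313

ωT = 3.0494·0.400 = 1.219760; cosh(ωT) = 1.840838, sinh(ωT) = 1.545537
x(T) = p + (x₀−p)·cosh(ωT) + (ẋ₀/ω)·sinh(ωT) ⇒ p·(1 − cosh) = x(T) − x₀·cosh − (ẋ₀/ω)·sinh
numerator   = 0.6665 − (0.1876)·1.840838 − (0.8515/3.0494)·1.545537 = -0.110410
denominator = 1 − 1.840838 = -0.840838
p = -0.110410 / -0.840838 = 0.1313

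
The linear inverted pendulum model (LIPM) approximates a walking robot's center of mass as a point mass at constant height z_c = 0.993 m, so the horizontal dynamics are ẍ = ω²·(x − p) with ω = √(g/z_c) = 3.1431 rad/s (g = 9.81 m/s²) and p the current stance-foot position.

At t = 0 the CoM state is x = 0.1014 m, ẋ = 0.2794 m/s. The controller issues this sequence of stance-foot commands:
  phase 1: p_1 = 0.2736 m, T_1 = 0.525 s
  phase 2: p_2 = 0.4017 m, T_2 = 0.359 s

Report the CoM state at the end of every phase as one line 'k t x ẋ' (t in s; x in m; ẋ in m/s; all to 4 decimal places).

1 0.5250 0.0316 -0.6030
2 0.8840 -0.4955 -2.6387

phase 1: p=0.2736, T=0.525, ωT=1.650127, cosh=2.699835, sinh=2.507809; start (x,ẋ)=(0.101400, 0.279400) → end (x,ẋ)=(0.031615, -0.602997)
phase 2: p=0.4017, T=0.359, ωT=1.128373, cosh=1.707091, sinh=1.383532; start (x,ẋ)=(0.031615, -0.602997) → end (x,ẋ)=(-0.495496, -2.638714)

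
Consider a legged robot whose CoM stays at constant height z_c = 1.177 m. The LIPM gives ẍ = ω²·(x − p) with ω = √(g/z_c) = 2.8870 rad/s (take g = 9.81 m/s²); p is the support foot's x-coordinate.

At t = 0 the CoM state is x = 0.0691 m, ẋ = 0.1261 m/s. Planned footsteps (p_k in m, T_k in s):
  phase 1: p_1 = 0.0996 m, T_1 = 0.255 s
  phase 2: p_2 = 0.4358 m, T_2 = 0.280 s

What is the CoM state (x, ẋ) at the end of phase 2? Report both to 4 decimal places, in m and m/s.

phase 1: p=0.0996, T=0.255, ωT=0.736185, cosh=1.283446, sinh=0.804509; start (x,ẋ)=(0.069100, 0.126100) → end (x,ẋ)=(0.095595, 0.091003)
phase 2: p=0.4358, T=0.280, ωT=0.808360, cosh=1.344906, sinh=0.899318; start (x,ẋ)=(0.095595, 0.091003) → end (x,ẋ)=(0.006604, -0.760896)

x = 0.0066, ẋ = -0.7609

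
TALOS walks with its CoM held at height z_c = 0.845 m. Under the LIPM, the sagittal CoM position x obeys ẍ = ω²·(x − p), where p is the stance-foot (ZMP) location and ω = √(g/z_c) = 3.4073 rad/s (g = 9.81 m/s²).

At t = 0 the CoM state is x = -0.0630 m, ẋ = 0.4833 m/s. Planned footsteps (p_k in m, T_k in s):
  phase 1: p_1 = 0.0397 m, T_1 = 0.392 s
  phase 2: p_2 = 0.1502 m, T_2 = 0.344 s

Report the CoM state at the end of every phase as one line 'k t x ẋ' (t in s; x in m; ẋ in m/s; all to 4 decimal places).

1 0.3920 0.0820 0.3631
2 0.7360 0.1850 0.3031

phase 1: p=0.0397, T=0.392, ωT=1.335662, cosh=2.032747, sinh=1.769763; start (x,ẋ)=(-0.063000, 0.483300) → end (x,ẋ)=(0.081965, 0.363134)
phase 2: p=0.1502, T=0.344, ωT=1.172111, cosh=1.769257, sinh=1.459545; start (x,ẋ)=(0.081965, 0.363134) → end (x,ẋ)=(0.185025, 0.303135)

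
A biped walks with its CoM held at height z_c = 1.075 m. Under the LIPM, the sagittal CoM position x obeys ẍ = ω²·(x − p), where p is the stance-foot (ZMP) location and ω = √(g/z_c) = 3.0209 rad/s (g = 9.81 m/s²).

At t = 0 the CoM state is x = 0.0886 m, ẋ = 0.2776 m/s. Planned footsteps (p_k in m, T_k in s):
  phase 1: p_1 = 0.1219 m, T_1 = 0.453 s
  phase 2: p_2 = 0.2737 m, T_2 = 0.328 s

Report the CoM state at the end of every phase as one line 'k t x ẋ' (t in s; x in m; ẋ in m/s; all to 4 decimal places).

1 0.4530 0.2211 0.3959
2 0.7810 0.3452 0.4221

phase 1: p=0.1219, T=0.453, ωT=1.368468, cosh=2.091911, sinh=1.837414; start (x,ẋ)=(0.088600, 0.277600) → end (x,ẋ)=(0.221085, 0.395878)
phase 2: p=0.2737, T=0.328, ωT=0.990855, cosh=1.532398, sinh=1.161139; start (x,ẋ)=(0.221085, 0.395878) → end (x,ẋ)=(0.345236, 0.422086)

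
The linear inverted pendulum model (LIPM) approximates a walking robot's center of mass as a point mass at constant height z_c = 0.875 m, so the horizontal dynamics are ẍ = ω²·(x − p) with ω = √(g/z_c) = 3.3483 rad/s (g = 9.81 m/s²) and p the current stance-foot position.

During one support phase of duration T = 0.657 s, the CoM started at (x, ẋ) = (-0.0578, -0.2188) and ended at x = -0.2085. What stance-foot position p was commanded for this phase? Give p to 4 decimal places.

p = -0.0972

ωT = 3.3483·0.657 = 2.199833; cosh(ωT) = 4.567165, sinh(ωT) = 4.456343
x(T) = p + (x₀−p)·cosh(ωT) + (ẋ₀/ω)·sinh(ωT) ⇒ p·(1 − cosh) = x(T) − x₀·cosh − (ẋ₀/ω)·sinh
numerator   = -0.2085 − (-0.0578)·4.567165 − (-0.2188/3.3483)·4.456343 = 0.346689
denominator = 1 − 4.567165 = -3.567165
p = 0.346689 / -3.567165 = -0.0972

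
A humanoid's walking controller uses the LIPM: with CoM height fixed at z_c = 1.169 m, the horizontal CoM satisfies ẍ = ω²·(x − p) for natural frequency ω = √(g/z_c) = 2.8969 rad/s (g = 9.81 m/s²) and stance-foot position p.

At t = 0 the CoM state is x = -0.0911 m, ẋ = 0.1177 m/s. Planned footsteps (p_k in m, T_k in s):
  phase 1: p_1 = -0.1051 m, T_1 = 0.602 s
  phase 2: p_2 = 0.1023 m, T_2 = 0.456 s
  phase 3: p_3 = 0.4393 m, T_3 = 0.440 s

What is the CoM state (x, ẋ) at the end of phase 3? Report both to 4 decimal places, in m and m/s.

x = 0.4857, ẋ = 0.4532

phase 1: p=-0.1051, T=0.602, ωT=1.743934, cosh=2.947316, sinh=2.772484; start (x,ẋ)=(-0.091100, 0.117700) → end (x,ẋ)=(0.048807, 0.459342)
phase 2: p=0.1023, T=0.456, ωT=1.320986, cosh=2.006994, sinh=1.740122; start (x,ẋ)=(0.048807, 0.459342) → end (x,ẋ)=(0.270860, 0.652242)
phase 3: p=0.4393, T=0.440, ωT=1.274636, cosh=1.928466, sinh=1.648933; start (x,ẋ)=(0.270860, 0.652242) → end (x,ẋ)=(0.485729, 0.453223)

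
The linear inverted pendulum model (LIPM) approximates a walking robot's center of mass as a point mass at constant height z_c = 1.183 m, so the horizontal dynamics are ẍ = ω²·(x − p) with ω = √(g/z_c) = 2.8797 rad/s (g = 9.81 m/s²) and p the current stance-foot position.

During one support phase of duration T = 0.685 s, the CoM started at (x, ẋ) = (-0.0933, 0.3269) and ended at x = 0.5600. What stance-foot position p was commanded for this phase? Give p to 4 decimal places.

p = -0.1883

ωT = 2.8797·0.685 = 1.972595; cosh(ωT) = 3.664200, sinh(ωT) = 3.525105
x(T) = p + (x₀−p)·cosh(ωT) + (ẋ₀/ω)·sinh(ωT) ⇒ p·(1 − cosh) = x(T) − x₀·cosh − (ẋ₀/ω)·sinh
numerator   = 0.5600 − (-0.0933)·3.664200 − (0.3269/2.8797)·3.525105 = 0.501704
denominator = 1 − 3.664200 = -2.664200
p = 0.501704 / -2.664200 = -0.1883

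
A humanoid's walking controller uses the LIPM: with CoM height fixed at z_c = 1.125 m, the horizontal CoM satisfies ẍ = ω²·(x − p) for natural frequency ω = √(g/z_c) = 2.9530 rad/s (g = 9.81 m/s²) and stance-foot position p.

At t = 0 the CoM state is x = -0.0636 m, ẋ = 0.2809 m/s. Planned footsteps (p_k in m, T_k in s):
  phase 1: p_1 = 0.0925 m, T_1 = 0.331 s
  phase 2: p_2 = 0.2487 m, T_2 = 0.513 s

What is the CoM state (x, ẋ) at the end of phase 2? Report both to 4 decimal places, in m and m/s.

phase 1: p=0.0925, T=0.331, ωT=0.977443, cosh=1.516962, sinh=1.140690; start (x,ẋ)=(-0.063600, 0.280900) → end (x,ẋ)=(-0.035791, -0.099702)
phase 2: p=0.2487, T=0.513, ωT=1.514889, cosh=2.384374, sinh=2.164542; start (x,ẋ)=(-0.035791, -0.099702) → end (x,ẋ)=(-0.502715, -2.056163)

x = -0.5027, ẋ = -2.0562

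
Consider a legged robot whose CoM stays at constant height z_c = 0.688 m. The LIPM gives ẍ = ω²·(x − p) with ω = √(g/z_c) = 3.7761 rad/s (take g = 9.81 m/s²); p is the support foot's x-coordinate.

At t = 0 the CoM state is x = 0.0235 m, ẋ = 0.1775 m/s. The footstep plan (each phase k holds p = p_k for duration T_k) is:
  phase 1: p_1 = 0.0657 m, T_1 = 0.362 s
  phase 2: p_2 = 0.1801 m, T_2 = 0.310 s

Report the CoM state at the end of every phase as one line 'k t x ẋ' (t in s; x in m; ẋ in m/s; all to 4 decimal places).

phase 1: p=0.0657, T=0.362, ωT=1.366948, cosh=2.089121, sinh=1.834238; start (x,ẋ)=(0.023500, 0.177500) → end (x,ẋ)=(0.063760, 0.078531)
phase 2: p=0.1801, T=0.310, ωT=1.170591, cosh=1.767040, sinh=1.456857; start (x,ẋ)=(0.063760, 0.078531) → end (x,ẋ)=(0.004820, -0.501249)

1 0.3620 0.0638 0.0785
2 0.6720 0.0048 -0.5012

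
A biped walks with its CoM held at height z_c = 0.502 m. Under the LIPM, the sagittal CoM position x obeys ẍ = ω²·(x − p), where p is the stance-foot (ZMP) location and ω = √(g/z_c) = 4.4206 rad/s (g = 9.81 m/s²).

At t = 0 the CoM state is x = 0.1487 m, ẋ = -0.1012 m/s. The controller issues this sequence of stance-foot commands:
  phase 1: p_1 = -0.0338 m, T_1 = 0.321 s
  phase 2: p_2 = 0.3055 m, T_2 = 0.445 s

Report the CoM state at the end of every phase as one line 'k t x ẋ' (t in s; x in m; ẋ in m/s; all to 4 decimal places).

1 0.3210 0.3209 1.3482
2 0.7660 1.4306 5.1527

phase 1: p=-0.0338, T=0.321, ωT=1.419013, cosh=2.187495, sinh=1.945542; start (x,ẋ)=(0.148700, -0.101200) → end (x,ẋ)=(0.320879, 1.348210)
phase 2: p=0.3055, T=0.445, ωT=1.967167, cosh=3.645122, sinh=3.505269; start (x,ẋ)=(0.320879, 1.348210) → end (x,ẋ)=(1.430607, 5.152693)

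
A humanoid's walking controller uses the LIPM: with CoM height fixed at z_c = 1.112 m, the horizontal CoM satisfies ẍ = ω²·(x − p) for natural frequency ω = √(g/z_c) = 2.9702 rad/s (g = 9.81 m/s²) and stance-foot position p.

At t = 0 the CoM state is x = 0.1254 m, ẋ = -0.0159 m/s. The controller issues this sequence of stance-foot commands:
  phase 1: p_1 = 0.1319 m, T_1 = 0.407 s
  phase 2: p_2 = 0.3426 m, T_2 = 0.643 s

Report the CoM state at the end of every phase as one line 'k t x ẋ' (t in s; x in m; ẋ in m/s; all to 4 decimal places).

phase 1: p=0.1319, T=0.407, ωT=1.208871, cosh=1.824118, sinh=1.525584; start (x,ẋ)=(0.125400, -0.015900) → end (x,ẋ)=(0.111877, -0.058457)
phase 2: p=0.3426, T=0.643, ωT=1.909839, cosh=3.450052, sinh=3.301947; start (x,ẋ)=(0.111877, -0.058457) → end (x,ẋ)=(-0.518394, -2.464487)

1 0.4070 0.1119 -0.0585
2 1.0500 -0.5184 -2.4645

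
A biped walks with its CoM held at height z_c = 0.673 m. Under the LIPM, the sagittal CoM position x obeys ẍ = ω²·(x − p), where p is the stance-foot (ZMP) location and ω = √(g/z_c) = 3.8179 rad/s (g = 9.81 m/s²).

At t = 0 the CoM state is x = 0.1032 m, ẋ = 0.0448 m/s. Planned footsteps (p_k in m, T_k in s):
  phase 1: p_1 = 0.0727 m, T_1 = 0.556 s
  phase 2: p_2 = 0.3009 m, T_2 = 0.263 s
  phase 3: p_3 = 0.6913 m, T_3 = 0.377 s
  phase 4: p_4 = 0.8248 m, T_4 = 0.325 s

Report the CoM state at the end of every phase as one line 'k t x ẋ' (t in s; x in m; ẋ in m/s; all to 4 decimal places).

phase 1: p=0.0727, T=0.556, ωT=2.122752, cosh=4.236901, sinh=4.117199; start (x,ẋ)=(0.103200, 0.044800) → end (x,ẋ)=(0.250238, 0.669244)
phase 2: p=0.3009, T=0.263, ωT=1.004108, cosh=1.547921, sinh=1.181550; start (x,ẋ)=(0.250238, 0.669244) → end (x,ẋ)=(0.429594, 0.807397)
phase 3: p=0.6913, T=0.377, ωT=1.439348, cosh=2.227514, sinh=1.990432; start (x,ẋ)=(0.429594, 0.807397) → end (x,ẋ)=(0.529276, -0.190289)
phase 4: p=0.8248, T=0.325, ωT=1.240817, cosh=1.873794, sinh=1.584646; start (x,ẋ)=(0.529276, -0.190289) → end (x,ẋ)=(0.192067, -2.144491)

1 0.5560 0.2502 0.6692
2 0.8190 0.4296 0.8074
3 1.1960 0.5293 -0.1903
4 1.5210 0.1921 -2.1445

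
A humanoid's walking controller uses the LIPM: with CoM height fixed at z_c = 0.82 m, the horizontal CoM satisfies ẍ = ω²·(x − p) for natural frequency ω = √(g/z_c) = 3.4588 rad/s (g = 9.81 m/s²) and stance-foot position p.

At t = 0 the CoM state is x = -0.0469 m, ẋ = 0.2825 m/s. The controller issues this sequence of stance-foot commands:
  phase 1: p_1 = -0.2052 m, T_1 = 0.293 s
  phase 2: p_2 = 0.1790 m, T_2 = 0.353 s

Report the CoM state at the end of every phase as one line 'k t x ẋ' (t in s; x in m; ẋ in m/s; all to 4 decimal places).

phase 1: p=-0.2052, T=0.293, ωT=1.013428, cosh=1.559001, sinh=1.196029; start (x,ẋ)=(-0.046900, 0.282500) → end (x,ẋ)=(0.139276, 1.095277)
phase 2: p=0.1790, T=0.353, ωT=1.220956, cosh=1.842688, sinh=1.547740; start (x,ẋ)=(0.139276, 1.095277) → end (x,ẋ)=(0.595915, 1.805601)

1 0.2930 0.1393 1.0953
2 0.6460 0.5959 1.8056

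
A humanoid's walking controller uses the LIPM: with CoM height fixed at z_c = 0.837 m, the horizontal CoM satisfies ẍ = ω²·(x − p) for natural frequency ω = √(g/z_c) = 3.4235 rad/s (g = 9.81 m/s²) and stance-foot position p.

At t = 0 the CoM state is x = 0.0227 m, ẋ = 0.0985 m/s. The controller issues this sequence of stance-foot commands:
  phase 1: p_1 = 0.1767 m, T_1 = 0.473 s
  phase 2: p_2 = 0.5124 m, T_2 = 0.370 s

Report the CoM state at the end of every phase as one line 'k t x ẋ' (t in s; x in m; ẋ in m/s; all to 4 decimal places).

phase 1: p=0.1767, T=0.473, ωT=1.619315, cosh=2.623833, sinh=2.425799; start (x,ẋ)=(0.022700, 0.098500) → end (x,ẋ)=(-0.157576, -1.020480)
phase 2: p=0.5124, T=0.370, ωT=1.266695, cosh=1.915432, sinh=1.633671; start (x,ẋ)=(-0.157576, -1.020480) → end (x,ẋ)=(-1.257860, -5.701750)

1 0.4730 -0.1576 -1.0205
2 0.8430 -1.2579 -5.7018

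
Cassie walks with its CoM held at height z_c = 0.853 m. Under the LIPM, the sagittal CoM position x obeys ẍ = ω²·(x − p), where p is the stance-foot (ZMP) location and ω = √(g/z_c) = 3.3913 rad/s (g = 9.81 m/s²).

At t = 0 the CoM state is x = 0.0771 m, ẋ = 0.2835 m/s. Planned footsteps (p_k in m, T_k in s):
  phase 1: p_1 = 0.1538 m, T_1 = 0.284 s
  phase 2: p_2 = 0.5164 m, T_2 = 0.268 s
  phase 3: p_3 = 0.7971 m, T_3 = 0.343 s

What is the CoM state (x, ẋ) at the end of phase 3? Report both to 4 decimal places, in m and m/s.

phase 1: p=0.1538, T=0.284, ωT=0.963129, cosh=1.500789, sinh=1.119093; start (x,ẋ)=(0.077100, 0.283500) → end (x,ẋ)=(0.132241, 0.134384)
phase 2: p=0.5164, T=0.268, ωT=0.908868, cosh=1.442246, sinh=1.039266; start (x,ẋ)=(0.132241, 0.134384) → end (x,ẋ)=(0.003531, -1.160139)
phase 3: p=0.7971, T=0.343, ωT=1.163216, cosh=1.756344, sinh=1.443864; start (x,ẋ)=(0.003531, -1.160139) → end (x,ẋ)=(-1.090616, -5.923377)

x = -1.0906, ẋ = -5.9234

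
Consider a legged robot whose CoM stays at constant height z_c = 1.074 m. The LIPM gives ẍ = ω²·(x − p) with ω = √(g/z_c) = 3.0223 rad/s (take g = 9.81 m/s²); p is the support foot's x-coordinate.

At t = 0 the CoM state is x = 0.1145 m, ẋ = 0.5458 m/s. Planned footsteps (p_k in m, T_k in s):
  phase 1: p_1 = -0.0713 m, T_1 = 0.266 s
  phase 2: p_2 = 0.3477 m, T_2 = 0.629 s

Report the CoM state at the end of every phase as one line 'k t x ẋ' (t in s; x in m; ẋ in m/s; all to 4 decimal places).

phase 1: p=-0.0713, T=0.266, ωT=0.803932, cosh=1.340937, sinh=0.893371; start (x,ẋ)=(0.114500, 0.545800) → end (x,ẋ)=(0.339181, 1.233550)
phase 2: p=0.3477, T=0.629, ωT=1.901027, cosh=3.421089, sinh=3.271674; start (x,ẋ)=(0.339181, 1.233550) → end (x,ẋ)=(1.653887, 4.135848)

1 0.2660 0.3392 1.2336
2 0.8950 1.6539 4.1358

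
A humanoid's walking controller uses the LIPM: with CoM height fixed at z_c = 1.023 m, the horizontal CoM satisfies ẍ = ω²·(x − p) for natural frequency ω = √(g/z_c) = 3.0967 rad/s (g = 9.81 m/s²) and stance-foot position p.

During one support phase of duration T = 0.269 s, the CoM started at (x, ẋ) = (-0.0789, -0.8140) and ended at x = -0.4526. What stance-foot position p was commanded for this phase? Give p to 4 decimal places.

p = 0.2708

ωT = 3.0967·0.269 = 0.833012; cosh(ωT) = 1.367488, sinh(ωT) = 0.932750
x(T) = p + (x₀−p)·cosh(ωT) + (ẋ₀/ω)·sinh(ωT) ⇒ p·(1 − cosh) = x(T) − x₀·cosh − (ẋ₀/ω)·sinh
numerator   = -0.4526 − (-0.0789)·1.367488 − (-0.8140/3.0967)·0.932750 = -0.099522
denominator = 1 − 1.367488 = -0.367488
p = -0.099522 / -0.367488 = 0.2708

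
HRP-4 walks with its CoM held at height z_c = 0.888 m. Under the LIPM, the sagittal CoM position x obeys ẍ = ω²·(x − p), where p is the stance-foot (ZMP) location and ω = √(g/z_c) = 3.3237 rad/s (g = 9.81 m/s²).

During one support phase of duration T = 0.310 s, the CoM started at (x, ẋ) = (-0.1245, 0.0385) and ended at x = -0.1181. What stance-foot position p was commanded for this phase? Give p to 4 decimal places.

p = -0.1111

ωT = 3.3237·0.310 = 1.030347; cosh(ωT) = 1.579461, sinh(ωT) = 1.222577
x(T) = p + (x₀−p)·cosh(ωT) + (ẋ₀/ω)·sinh(ωT) ⇒ p·(1 − cosh) = x(T) − x₀·cosh − (ẋ₀/ω)·sinh
numerator   = -0.1181 − (-0.1245)·1.579461 − (0.0385/3.3237)·1.222577 = 0.064381
denominator = 1 − 1.579461 = -0.579461
p = 0.064381 / -0.579461 = -0.1111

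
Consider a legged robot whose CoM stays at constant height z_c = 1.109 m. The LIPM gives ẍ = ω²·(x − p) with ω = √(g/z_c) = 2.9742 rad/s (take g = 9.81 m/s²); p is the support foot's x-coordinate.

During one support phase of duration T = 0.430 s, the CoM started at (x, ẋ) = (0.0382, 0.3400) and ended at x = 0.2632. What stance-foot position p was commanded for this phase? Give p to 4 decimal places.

ωT = 2.9742·0.430 = 1.278906; cosh(ωT) = 1.935524, sinh(ωT) = 1.657183
x(T) = p + (x₀−p)·cosh(ωT) + (ẋ₀/ω)·sinh(ωT) ⇒ p·(1 − cosh) = x(T) − x₀·cosh − (ẋ₀/ω)·sinh
numerator   = 0.2632 − (0.0382)·1.935524 − (0.3400/2.9742)·1.657183 = -0.000180
denominator = 1 − 1.935524 = -0.935524
p = -0.000180 / -0.935524 = 0.0002

p = 0.0002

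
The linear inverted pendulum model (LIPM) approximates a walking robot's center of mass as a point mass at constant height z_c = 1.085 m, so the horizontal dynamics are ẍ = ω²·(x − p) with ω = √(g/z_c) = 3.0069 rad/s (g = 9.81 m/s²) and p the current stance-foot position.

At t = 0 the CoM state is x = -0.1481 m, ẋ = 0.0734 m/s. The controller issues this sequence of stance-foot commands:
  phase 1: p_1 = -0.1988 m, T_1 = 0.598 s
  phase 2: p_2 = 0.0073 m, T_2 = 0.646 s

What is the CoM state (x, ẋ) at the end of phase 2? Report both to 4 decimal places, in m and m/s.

phase 1: p=-0.1988, T=0.598, ωT=1.798126, cosh=3.101966, sinh=2.936357; start (x,ẋ)=(-0.148100, 0.073400) → end (x,ẋ)=(0.030148, 0.675331)
phase 2: p=0.0073, T=0.646, ωT=1.942457, cosh=3.559612, sinh=3.416261; start (x,ẋ)=(0.030148, 0.675331) → end (x,ẋ)=(0.855900, 2.638617)

x = 0.8559, ẋ = 2.6386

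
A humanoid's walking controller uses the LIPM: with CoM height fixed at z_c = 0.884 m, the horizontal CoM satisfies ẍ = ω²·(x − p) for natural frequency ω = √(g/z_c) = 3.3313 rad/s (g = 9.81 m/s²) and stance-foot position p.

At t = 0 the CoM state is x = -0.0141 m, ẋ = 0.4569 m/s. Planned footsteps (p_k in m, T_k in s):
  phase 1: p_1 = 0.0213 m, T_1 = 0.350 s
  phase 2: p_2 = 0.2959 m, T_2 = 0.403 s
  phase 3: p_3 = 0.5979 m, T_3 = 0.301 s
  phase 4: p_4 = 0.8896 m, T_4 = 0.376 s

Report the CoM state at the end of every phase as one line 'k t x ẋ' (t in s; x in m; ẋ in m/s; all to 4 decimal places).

1 0.3500 0.1577 0.6334
2 0.7530 0.3524 0.4740
3 1.0540 0.3861 -0.2315
4 1.4300 -0.1749 -3.1331

phase 1: p=0.0213, T=0.350, ωT=1.165955, cosh=1.760305, sinh=1.448681; start (x,ẋ)=(-0.014100, 0.456900) → end (x,ẋ)=(0.157677, 0.633444)
phase 2: p=0.2959, T=0.403, ωT=1.342514, cosh=2.044922, sinh=1.783734; start (x,ẋ)=(0.157677, 0.633444) → end (x,ẋ)=(0.352420, 0.474001)
phase 3: p=0.5979, T=0.301, ωT=1.002721, cosh=1.546284, sinh=1.179405; start (x,ẋ)=(0.352420, 0.474001) → end (x,ẋ)=(0.386132, -0.231539)
phase 4: p=0.8896, T=0.376, ωT=1.252569, cosh=1.892545, sinh=1.606775; start (x,ẋ)=(0.386132, -0.231539) → end (x,ẋ)=(-0.174913, -3.133084)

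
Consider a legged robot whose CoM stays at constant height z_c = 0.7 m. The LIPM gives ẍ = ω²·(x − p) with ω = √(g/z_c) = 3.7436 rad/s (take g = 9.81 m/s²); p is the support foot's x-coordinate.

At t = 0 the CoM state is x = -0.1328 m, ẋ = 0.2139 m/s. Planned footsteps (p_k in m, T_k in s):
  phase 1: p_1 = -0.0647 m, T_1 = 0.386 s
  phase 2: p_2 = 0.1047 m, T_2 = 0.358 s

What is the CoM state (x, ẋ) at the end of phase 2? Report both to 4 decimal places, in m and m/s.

phase 1: p=-0.0647, T=0.386, ωT=1.445030, cosh=2.238858, sinh=2.003119; start (x,ẋ)=(-0.132800, 0.213900) → end (x,ẋ)=(-0.102713, -0.031782)
phase 2: p=0.1047, T=0.358, ωT=1.340209, cosh=2.040816, sinh=1.779025; start (x,ẋ)=(-0.102713, -0.031782) → end (x,ẋ)=(-0.333695, -1.446223)

x = -0.3337, ẋ = -1.4462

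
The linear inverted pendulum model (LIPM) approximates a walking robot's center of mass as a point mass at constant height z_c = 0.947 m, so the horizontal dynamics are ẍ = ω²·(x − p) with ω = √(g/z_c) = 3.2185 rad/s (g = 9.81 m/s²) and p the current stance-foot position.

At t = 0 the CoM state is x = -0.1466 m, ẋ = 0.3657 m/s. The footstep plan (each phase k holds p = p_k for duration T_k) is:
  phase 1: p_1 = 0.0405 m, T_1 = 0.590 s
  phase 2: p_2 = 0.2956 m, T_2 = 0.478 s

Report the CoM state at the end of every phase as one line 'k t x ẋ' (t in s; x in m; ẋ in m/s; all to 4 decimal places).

1 0.5900 -0.2274 -0.7172
2 1.0680 -1.4734 -5.4861

phase 1: p=0.0405, T=0.590, ωT=1.898915, cosh=3.414188, sinh=3.264457; start (x,ẋ)=(-0.146600, 0.365700) → end (x,ẋ)=(-0.227373, -0.717226)
phase 2: p=0.2956, T=0.478, ωT=1.538443, cosh=2.436024, sinh=2.221309; start (x,ẋ)=(-0.227373, -0.717226) → end (x,ẋ)=(-1.473382, -5.486061)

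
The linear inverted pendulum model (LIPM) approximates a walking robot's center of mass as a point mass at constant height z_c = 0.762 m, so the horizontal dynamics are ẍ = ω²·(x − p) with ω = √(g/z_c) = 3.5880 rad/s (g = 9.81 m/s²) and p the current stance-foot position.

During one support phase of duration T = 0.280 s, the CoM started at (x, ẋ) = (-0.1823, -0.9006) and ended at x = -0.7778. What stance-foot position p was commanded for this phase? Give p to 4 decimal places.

ωT = 3.5880·0.280 = 1.004640; cosh(ωT) = 1.548550, sinh(ωT) = 1.182374
x(T) = p + (x₀−p)·cosh(ωT) + (ẋ₀/ω)·sinh(ωT) ⇒ p·(1 − cosh) = x(T) − x₀·cosh − (ẋ₀/ω)·sinh
numerator   = -0.7778 − (-0.1823)·1.548550 − (-0.9006/3.5880)·1.182374 = -0.198720
denominator = 1 − 1.548550 = -0.548550
p = -0.198720 / -0.548550 = 0.3623

p = 0.3623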